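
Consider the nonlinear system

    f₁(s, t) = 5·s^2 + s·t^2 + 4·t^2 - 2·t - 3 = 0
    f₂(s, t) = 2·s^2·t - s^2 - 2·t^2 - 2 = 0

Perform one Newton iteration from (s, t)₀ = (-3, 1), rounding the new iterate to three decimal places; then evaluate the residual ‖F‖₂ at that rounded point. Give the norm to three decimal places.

At (-3, 1): F = (41.000, 5.000).
Jacobian J = [[10·s + t^2, 2·s·t + 8·t - 2], [4·s·t - 2·s, 2·s^2 - 4·t]].
At the point, J = [[-29.000, 0.000], [-6.000, 14.000]] (det J = -406.000).
Solving J·Δ = −F gives Δ = (1.414, 0.249).
Then the next iterate is (s, t)₁ = (-1.586, 1.249).
Re-evaluating at (-1.586, 1.249): F = (10.84482, -1.35194), so ‖F‖₂ = 10.929.

10.929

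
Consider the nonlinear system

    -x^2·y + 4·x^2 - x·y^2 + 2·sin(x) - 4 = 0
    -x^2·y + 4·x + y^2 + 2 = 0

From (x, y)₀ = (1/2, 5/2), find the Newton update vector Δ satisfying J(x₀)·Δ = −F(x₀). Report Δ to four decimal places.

(-0.1029, -1.9938)

At (1/2, 5/2): F = (-5.791149, 9.6250).
Jacobian J = [[-2·x·y + 8·x - y^2 + 2·cos(x), -x^2 - 2·x·y], [-2·x·y + 4, -x^2 + 2·y]].
At the point, J = [[-2.994835, -2.7500], [1.5000, 4.7500]] (det J = -10.100466).
Solving J·Δ = −F gives Δ = (-0.1029, -1.9938).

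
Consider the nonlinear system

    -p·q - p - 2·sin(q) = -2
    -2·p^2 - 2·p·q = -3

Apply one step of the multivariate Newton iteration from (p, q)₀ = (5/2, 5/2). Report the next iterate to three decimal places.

At (5/2, 5/2): F = (-7.94694, -22.000).
Jacobian J = [[-q - 1, -p - 2·cos(q)], [-4·p - 2·q, -2·p]].
At the point, J = [[-3.500, -0.89771], [-15.000, -5.000]] (det J = 4.03431).
Solving J·Δ = −F gives Δ = (-4.954, 10.461).
Then the next iterate is (p, q)₁ = (-2.454, 12.961).

(-2.454, 12.961)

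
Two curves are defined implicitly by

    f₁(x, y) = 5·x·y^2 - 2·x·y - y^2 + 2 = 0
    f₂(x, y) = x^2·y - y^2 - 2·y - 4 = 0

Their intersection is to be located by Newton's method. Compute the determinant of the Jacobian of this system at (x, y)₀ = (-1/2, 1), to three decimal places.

-17.250

J = [[5·y^2 - 2·y, 10·x·y - 2·x - 2·y], [2·x·y, x^2 - 2·y - 2]].
At the point, J = [[3.000, -6.000], [-1.000, -3.750]].
det J = -17.250.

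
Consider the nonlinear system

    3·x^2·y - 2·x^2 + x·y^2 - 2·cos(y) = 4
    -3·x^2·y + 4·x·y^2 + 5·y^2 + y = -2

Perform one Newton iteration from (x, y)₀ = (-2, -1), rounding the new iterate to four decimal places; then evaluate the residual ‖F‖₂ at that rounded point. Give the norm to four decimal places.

10.5425

At (-2, -1): F = (-27.080605, 10.0000).
Jacobian J = [[6·x·y - 4·x + y^2, 3·x^2 + 2·x·y + 2·sin(y)], [-6·x·y + 4·y^2, -3·x^2 + 8·x·y + 10·y + 1]].
At the point, J = [[21.0000, 14.317058], [-8.0000, -5.0000]] (det J = 9.536464).
Solving J·Δ = −F gives Δ = (0.8145, 0.6968).
Then the next iterate is (x, y)₁ = (-1.1855, -0.3032).
Re-evaluating at (-1.1855, -0.3032): F = (-10.106937, 2.998879), so ‖F‖₂ = 10.5425.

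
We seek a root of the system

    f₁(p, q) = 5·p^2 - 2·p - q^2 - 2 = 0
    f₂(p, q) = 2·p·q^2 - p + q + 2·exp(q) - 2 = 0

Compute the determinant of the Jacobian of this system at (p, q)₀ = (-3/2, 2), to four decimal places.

J = [[10·p - 2, -2·q], [2·q^2 - 1, 4·p·q + 2·exp(q) + 1]].
At the point, J = [[-17.0000, -4.0000], [7.0000, 3.778112]].
det J = -36.2279.

-36.2279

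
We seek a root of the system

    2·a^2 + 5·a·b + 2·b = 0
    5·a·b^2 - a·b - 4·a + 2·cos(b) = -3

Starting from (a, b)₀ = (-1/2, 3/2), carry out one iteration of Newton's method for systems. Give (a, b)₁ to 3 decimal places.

(-0.449, 1.562)

At (-1/2, 3/2): F = (-0.250, 0.26647).
Jacobian J = [[4·a + 5·b, 5·a + 2], [5·b^2 - b - 4, 10·a·b - a - 2·sin(b)]].
At the point, J = [[5.500, -0.500], [5.750, -8.99499]] (det J = -46.59744).
Solving J·Δ = −F gives Δ = (0.051, 0.062).
Then the next iterate is (a, b)₁ = (-0.449, 1.562).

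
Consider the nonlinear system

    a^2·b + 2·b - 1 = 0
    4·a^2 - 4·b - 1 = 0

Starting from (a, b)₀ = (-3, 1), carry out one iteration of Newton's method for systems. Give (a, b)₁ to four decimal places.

(-1.6771, 0.8125)

At (-3, 1): F = (10.0000, 31.0000).
Jacobian J = [[2·a·b, a^2 + 2], [8·a, -4]].
At the point, J = [[-6.0000, 11.0000], [-24.0000, -4.0000]] (det J = 288.0000).
Solving J·Δ = −F gives Δ = (1.3229, -0.1875).
Then the next iterate is (a, b)₁ = (-1.6771, 0.8125).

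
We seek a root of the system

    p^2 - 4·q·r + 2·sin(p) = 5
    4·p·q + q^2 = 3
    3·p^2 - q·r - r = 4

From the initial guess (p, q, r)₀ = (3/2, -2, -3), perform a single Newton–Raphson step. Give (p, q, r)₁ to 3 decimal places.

At (3/2, -2, -3): F = (-24.75501, -11.000, -0.250).
Jacobian J = [[2·p + 2·cos(p), -4·r, -4·q], [4·q, 4·p + 2·q, 0], [6·p, -r, -q - 1]].
At the point, J = [[3.14147, 12.000, 8.000], [-8.000, 2.000, 0.000], [9.000, 3.000, 1.000]] (det J = -233.71705).
Solving J·Δ = −F gives Δ = (-0.760, 2.462, -0.300).
Then the next iterate is (p, q, r)₁ = (0.740, 0.462, -3.300).

(0.740, 0.462, -3.300)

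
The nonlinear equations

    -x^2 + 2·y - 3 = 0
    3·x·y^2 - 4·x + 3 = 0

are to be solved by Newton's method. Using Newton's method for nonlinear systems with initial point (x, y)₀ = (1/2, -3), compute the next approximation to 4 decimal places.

(1.9662, 2.3581)

At (1/2, -3): F = (-9.2500, 14.5000).
Jacobian J = [[-2·x, 2], [3·y^2 - 4, 6·x·y]].
At the point, J = [[-1.0000, 2.0000], [23.0000, -9.0000]] (det J = -37.0000).
Solving J·Δ = −F gives Δ = (1.4662, 5.3581).
Then the next iterate is (x, y)₁ = (1.9662, 2.3581).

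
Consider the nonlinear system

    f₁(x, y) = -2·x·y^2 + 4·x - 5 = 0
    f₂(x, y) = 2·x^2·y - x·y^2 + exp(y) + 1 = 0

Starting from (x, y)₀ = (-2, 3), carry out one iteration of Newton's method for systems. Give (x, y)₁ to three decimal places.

(0.565, 3.538)

At (-2, 3): F = (23.000, 63.08554).
Jacobian J = [[-2·y^2 + 4, -4·x·y], [4·x·y - y^2, 2·x^2 - 2·x·y + exp(y)]].
At the point, J = [[-14.000, 24.000], [-33.000, 40.08554]] (det J = 230.80248).
Solving J·Δ = −F gives Δ = (2.565, 0.538).
Then the next iterate is (x, y)₁ = (0.565, 3.538).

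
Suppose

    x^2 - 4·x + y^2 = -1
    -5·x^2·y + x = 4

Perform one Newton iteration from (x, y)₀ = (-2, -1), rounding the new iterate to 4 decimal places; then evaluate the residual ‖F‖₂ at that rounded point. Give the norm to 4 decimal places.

7.0312

At (-2, -1): F = (14.0000, 14.0000).
Jacobian J = [[2·x - 4, 2·y], [-10·x·y + 1, -5·x^2]].
At the point, J = [[-8.0000, -2.0000], [-19.0000, -20.0000]] (det J = 122.0000).
Solving J·Δ = −F gives Δ = (2.0656, -1.2623).
Then the next iterate is (x, y)₁ = (0.0656, -2.2623).
Re-evaluating at (0.0656, -2.2623): F = (5.859905, -3.885723), so ‖F‖₂ = 7.0312.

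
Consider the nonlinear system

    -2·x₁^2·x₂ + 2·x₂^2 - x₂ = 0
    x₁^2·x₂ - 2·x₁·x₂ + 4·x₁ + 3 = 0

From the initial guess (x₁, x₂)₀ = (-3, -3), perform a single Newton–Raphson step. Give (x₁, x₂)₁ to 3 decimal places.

At (-3, -3): F = (75.000, -54.000).
Jacobian J = [[-4·x₁·x₂, -2·x₁^2 + 4·x₂ - 1], [2·x₁·x₂ - 2·x₂ + 4, x₁^2 - 2·x₁]].
At the point, J = [[-36.000, -31.000], [28.000, 15.000]] (det J = 328.000).
Solving J·Δ = −F gives Δ = (1.674, 0.476).
Then the next iterate is (x₁, x₂)₁ = (-1.326, -2.524).

(-1.326, -2.524)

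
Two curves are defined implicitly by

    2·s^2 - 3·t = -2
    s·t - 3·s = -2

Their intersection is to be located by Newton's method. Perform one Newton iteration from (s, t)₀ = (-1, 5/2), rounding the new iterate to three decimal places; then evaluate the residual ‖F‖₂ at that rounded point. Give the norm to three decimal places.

At (-1, 5/2): F = (-3.500, 2.500).
Jacobian J = [[4·s, -3], [t - 3, s]].
At the point, J = [[-4.000, -3.000], [-0.500, -1.000]] (det J = 2.500).
Solving J·Δ = −F gives Δ = (-4.400, 4.700).
Then the next iterate is (s, t)₁ = (-5.400, 7.200).
Re-evaluating at (-5.400, 7.200): F = (38.720, -20.680), so ‖F‖₂ = 43.896.

43.896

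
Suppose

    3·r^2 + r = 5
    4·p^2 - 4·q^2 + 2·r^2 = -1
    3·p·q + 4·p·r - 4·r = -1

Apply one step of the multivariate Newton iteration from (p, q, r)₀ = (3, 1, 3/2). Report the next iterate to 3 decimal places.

(1.350, 0.494, 1.175)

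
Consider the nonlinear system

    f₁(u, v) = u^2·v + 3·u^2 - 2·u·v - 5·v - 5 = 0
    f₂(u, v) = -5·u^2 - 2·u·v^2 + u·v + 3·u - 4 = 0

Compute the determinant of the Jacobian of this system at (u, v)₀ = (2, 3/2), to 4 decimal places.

J = [[2·u·v + 6·u - 2·v, u^2 - 2·u - 5], [-10·u - 2·v^2 + v + 3, -4·u·v + u]].
At the point, J = [[15.0000, -5.0000], [-20.0000, -10.0000]].
det J = -250.0000.

-250.0000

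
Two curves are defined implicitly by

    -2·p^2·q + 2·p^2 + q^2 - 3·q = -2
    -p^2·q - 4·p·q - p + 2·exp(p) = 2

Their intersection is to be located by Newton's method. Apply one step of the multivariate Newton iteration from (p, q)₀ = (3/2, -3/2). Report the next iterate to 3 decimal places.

At (3/2, -3/2): F = (20.000, 17.83838).
Jacobian J = [[-4·p·q + 4·p, -2·p^2 + 2·q - 3], [-2·p·q - 4·q + 2·exp(p) - 1, -p^2 - 4·p]].
At the point, J = [[15.000, -10.500], [18.46338, -8.250]] (det J = 70.11547).
Solving J·Δ = −F gives Δ = (-0.318, 1.450).
Then the next iterate is (p, q)₁ = (1.182, -0.050).

(1.182, -0.050)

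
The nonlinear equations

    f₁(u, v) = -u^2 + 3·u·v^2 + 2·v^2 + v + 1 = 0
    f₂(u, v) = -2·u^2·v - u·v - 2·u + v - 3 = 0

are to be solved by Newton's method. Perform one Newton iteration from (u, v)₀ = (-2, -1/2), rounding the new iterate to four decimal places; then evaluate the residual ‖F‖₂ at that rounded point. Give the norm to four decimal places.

At (-2, -1/2): F = (-4.5000, 3.5000).
Jacobian J = [[-2·u + 3·v^2, 6·u·v + 4·v + 1], [-4·u·v - v - 2, -2·u^2 - u + 1]].
At the point, J = [[4.7500, 5.0000], [-5.5000, -5.0000]] (det J = 3.7500).
Solving J·Δ = −F gives Δ = (-1.3333, 2.1667).
Then the next iterate is (u, v)₁ = (-3.3333, 1.6667).
Re-evaluating at (-3.3333, 1.6667): F = (-30.667022, -26.148126), so ‖F‖₂ = 40.3012.

40.3012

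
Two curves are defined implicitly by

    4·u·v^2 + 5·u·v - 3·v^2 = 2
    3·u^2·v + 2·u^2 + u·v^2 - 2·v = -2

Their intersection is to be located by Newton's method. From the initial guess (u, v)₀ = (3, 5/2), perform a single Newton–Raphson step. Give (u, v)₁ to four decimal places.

(1.9521, 1.6258)

At (3, 5/2): F = (91.7500, 101.2500).
Jacobian J = [[4·v^2 + 5·v, 8·u·v + 5·u - 6·v], [6·u·v + 4·u + v^2, 3·u^2 + 2·u·v - 2]].
At the point, J = [[37.5000, 60.0000], [63.2500, 40.0000]] (det J = -2295.0000).
Solving J·Δ = −F gives Δ = (-1.0479, -0.8742).
Then the next iterate is (u, v)₁ = (1.9521, 1.6258).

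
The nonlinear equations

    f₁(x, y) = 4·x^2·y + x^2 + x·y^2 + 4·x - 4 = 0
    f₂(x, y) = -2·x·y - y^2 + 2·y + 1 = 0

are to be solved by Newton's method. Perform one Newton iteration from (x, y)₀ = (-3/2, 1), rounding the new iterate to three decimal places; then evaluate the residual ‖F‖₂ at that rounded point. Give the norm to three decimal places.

At (-3/2, 1): F = (-0.250, 5.000).
Jacobian J = [[8·x·y + 2·x + y^2 + 4, 4·x^2 + 2·x·y], [-2·y, -2·x - 2·y + 2]].
At the point, J = [[-10.000, 6.000], [-2.000, 3.000]] (det J = -18.000).
Solving J·Δ = −F gives Δ = (-1.708, -2.806).
Then the next iterate is (x, y)₁ = (-3.208, -1.806).
Re-evaluating at (-3.208, -1.806): F = (-91.34816, -17.46093), so ‖F‖₂ = 93.002.

93.002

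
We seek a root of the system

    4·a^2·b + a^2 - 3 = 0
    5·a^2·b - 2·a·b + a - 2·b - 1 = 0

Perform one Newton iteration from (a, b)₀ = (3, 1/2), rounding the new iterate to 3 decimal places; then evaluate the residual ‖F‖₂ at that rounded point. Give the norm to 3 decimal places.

At (3, 1/2): F = (24.000, 20.500).
Jacobian J = [[8·a·b + 2·a, 4·a^2], [10·a·b - 2·b + 1, 5·a^2 - 2·a - 2]].
At the point, J = [[18.000, 36.000], [15.000, 37.000]] (det J = 126.000).
Solving J·Δ = −F gives Δ = (-1.190, -0.071).
Then the next iterate is (a, b)₁ = (1.810, 0.429).
Re-evaluating at (1.810, 0.429): F = (5.89789, 5.42625), so ‖F‖₂ = 8.014.

8.014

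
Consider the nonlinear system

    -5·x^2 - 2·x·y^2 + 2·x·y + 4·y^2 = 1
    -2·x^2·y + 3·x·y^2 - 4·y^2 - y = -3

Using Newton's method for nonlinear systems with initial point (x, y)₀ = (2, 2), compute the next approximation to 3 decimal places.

(0.975, -0.900)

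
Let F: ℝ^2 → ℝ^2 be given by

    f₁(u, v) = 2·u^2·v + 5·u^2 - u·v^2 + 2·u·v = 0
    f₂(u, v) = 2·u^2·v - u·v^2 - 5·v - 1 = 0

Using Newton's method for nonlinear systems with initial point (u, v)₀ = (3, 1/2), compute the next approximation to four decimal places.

(1.1246, 1.1033)

At (3, 1/2): F = (56.2500, 4.7500).
Jacobian J = [[4·u·v + 10·u - v^2 + 2·v, 2·u^2 - 2·u·v + 2·u], [4·u·v - v^2, 2·u^2 - 2·u·v - 5]].
At the point, J = [[36.7500, 21.0000], [5.7500, 10.0000]] (det J = 246.7500).
Solving J·Δ = −F gives Δ = (-1.8754, 0.6033).
Then the next iterate is (u, v)₁ = (1.1246, 1.1033).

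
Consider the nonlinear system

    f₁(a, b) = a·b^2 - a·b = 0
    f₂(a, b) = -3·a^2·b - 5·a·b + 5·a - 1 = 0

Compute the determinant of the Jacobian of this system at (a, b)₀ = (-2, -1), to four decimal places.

J = [[b^2 - b, 2·a·b - a], [-6·a·b - 5·b + 5, -3·a^2 - 5·a]].
At the point, J = [[2.0000, 6.0000], [-2.0000, -2.0000]].
det J = 8.0000.

8.0000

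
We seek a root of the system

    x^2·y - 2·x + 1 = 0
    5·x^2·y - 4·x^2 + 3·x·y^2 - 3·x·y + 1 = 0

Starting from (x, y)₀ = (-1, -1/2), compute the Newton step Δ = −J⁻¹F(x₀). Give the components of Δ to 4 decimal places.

(1.3429, -1.1571)

At (-1, -1/2): F = (2.5000, -7.7500).
Jacobian J = [[2·x·y - 2, x^2], [10·x·y - 8·x + 3·y^2 - 3·y, 5·x^2 + 6·x·y - 3·x]].
At the point, J = [[-1.0000, 1.0000], [15.2500, 11.0000]] (det J = -26.2500).
Solving J·Δ = −F gives Δ = (1.3429, -1.1571).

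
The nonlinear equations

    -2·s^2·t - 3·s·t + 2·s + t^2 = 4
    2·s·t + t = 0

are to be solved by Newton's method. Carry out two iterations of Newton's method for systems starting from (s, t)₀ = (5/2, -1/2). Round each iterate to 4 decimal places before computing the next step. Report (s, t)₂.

(2.0248, -0.0029)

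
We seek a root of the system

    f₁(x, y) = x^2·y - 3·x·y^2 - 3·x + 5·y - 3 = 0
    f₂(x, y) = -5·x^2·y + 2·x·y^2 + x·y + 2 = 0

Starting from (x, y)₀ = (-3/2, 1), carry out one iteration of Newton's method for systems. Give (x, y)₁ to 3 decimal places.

(-1.702, 0.073)

At (-3/2, 1): F = (13.250, -13.750).
Jacobian J = [[2·x·y - 3·y^2 - 3, x^2 - 6·x·y + 5], [-10·x·y + 2·y^2 + y, -5·x^2 + 4·x·y + x]].
At the point, J = [[-9.000, 16.250], [18.000, -18.750]] (det J = -123.750).
Solving J·Δ = −F gives Δ = (-0.202, -0.927).
Then the next iterate is (x, y)₁ = (-1.702, 0.073).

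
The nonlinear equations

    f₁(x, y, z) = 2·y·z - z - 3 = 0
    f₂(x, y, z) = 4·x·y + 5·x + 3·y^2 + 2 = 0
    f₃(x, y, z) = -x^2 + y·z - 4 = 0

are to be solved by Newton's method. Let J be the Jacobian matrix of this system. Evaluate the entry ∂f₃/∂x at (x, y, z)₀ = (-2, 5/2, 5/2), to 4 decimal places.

∂f₃/∂x = -2·x.
At (-2, 5/2, 5/2) this is 4.0000.

4.0000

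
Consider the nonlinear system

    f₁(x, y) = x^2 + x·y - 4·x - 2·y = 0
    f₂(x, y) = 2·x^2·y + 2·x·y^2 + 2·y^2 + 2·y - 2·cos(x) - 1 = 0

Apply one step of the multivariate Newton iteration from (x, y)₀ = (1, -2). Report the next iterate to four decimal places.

At (1, -2): F = (-1.0000, 5.919395).
Jacobian J = [[2·x + y - 4, x - 2], [4·x·y + 2·y^2 + 2·sin(x), 2·x^2 + 4·x·y + 4·y + 2]].
At the point, J = [[-4.0000, -1.0000], [1.682942, -12.0000]] (det J = 49.682942).
Solving J·Δ = −F gives Δ = (-0.3607, 0.4427).
Then the next iterate is (x, y)₁ = (0.6393, -1.5573).

(0.6393, -1.5573)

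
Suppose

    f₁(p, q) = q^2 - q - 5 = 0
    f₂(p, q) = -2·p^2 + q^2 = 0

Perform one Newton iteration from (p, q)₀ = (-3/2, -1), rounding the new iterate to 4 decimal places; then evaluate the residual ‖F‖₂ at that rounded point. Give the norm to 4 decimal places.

At (-3/2, -1): F = (-3.0000, -3.5000).
Jacobian J = [[0, 2·q - 1], [-4·p, 2·q]].
At the point, J = [[0.0000, -3.0000], [6.0000, -2.0000]] (det J = 18.0000).
Solving J·Δ = −F gives Δ = (0.2500, -1.0000).
Then the next iterate is (p, q)₁ = (-1.2500, -2.0000).
Re-evaluating at (-1.2500, -2.0000): F = (1.0000, 0.8750), so ‖F‖₂ = 1.3288.

1.3288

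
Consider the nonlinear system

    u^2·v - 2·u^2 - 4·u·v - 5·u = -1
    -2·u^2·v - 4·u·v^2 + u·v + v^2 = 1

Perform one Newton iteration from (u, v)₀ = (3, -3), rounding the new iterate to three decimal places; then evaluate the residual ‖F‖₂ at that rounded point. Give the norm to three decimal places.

At (3, -3): F = (-23.000, -55.000).
Jacobian J = [[2·u·v - 4·u - 4·v - 5, u^2 - 4·u], [-4·u·v - 4·v^2 + v, -2·u^2 - 8·u·v + u + 2·v]].
At the point, J = [[-23.000, -3.000], [-3.000, 51.000]] (det J = -1182.000).
Solving J·Δ = −F gives Δ = (-1.132, 1.012).
Then the next iterate is (u, v)₁ = (1.868, -1.988).
Re-evaluating at (1.868, -1.988): F = (-7.40149, -16.41791), so ‖F‖₂ = 18.009.

18.009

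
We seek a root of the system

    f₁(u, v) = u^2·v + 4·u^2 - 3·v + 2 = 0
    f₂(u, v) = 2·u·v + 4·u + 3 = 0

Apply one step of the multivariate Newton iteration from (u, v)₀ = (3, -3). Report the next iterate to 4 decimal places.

At (3, -3): F = (20.0000, -3.0000).
Jacobian J = [[2·u·v + 8·u, u^2 - 3], [2·v + 4, 2·u]].
At the point, J = [[6.0000, 6.0000], [-2.0000, 6.0000]] (det J = 48.0000).
Solving J·Δ = −F gives Δ = (-2.8750, -0.4583).
Then the next iterate is (u, v)₁ = (0.1250, -3.4583).

(0.1250, -3.4583)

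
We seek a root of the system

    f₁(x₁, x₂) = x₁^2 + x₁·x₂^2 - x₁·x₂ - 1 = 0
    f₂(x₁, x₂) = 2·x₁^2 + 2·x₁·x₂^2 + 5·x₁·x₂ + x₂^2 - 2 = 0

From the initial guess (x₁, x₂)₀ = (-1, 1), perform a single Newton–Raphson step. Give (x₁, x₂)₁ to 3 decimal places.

(-0.647, 0.294)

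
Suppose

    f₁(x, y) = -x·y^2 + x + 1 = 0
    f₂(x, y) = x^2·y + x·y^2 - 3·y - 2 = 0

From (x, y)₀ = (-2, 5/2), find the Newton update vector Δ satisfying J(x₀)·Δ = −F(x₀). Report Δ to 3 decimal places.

(-0.195, -1.252)

At (-2, 5/2): F = (11.500, -12.000).
Jacobian J = [[-y^2 + 1, -2·x·y], [2·x·y + y^2, x^2 + 2·x·y - 3]].
At the point, J = [[-5.250, 10.000], [-3.750, -9.000]] (det J = 84.750).
Solving J·Δ = −F gives Δ = (-0.195, -1.252).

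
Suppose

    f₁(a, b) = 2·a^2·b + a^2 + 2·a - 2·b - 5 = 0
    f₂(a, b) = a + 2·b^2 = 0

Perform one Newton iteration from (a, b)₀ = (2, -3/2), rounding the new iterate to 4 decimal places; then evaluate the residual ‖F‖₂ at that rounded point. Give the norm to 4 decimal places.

At (2, -3/2): F = (-6.0000, 6.5000).
Jacobian J = [[4·a·b + 2·a + 2, 2·a^2 - 2], [1, 4·b]].
At the point, J = [[-6.0000, 6.0000], [1.0000, -6.0000]] (det J = 30.0000).
Solving J·Δ = −F gives Δ = (0.1000, 1.1000).
Then the next iterate is (a, b)₁ = (2.1000, -0.4000).
Re-evaluating at (2.1000, -0.4000): F = (0.8820, 2.4200), so ‖F‖₂ = 2.5757.

2.5757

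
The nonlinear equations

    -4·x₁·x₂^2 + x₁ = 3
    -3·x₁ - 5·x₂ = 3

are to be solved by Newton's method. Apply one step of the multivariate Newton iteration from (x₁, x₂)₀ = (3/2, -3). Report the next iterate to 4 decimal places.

At (3/2, -3): F = (-55.5000, 7.5000).
Jacobian J = [[-4·x₂^2 + 1, -8·x₁·x₂], [-3, -5]].
At the point, J = [[-35.0000, 36.0000], [-3.0000, -5.0000]] (det J = 283.0000).
Solving J·Δ = −F gives Δ = (-0.0265, 1.5159).
Then the next iterate is (x₁, x₂)₁ = (1.4735, -1.4841).

(1.4735, -1.4841)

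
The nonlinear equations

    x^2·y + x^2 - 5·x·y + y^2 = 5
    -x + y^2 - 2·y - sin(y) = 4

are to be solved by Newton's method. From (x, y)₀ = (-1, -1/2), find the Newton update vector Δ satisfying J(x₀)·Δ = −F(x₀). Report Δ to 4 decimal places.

At (-1, -1/2): F = (-6.7500, -1.270574).
Jacobian J = [[2·x·y + 2·x - 5·y, x^2 - 5·x + 2·y], [-1, 2·y - cos(y) - 2]].
At the point, J = [[1.5000, 5.0000], [-1.0000, -3.877583]] (det J = -0.816374).
Solving J·Δ = −F gives Δ = (39.8427, -10.6028).

(39.8427, -10.6028)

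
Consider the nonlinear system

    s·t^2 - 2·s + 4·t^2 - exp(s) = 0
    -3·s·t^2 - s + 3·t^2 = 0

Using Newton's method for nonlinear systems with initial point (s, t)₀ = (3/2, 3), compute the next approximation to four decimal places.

(1.3704, 1.7366)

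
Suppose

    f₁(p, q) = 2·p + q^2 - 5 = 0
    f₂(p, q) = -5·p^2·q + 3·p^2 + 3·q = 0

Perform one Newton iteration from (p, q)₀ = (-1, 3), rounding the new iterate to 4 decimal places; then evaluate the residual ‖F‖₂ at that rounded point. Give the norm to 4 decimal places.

At (-1, 3): F = (2.0000, -3.0000).
Jacobian J = [[2, 2·q], [-10·p·q + 6·p, -5·p^2 + 3]].
At the point, J = [[2.0000, 6.0000], [24.0000, -2.0000]] (det J = -148.0000).
Solving J·Δ = −F gives Δ = (0.0946, -0.3649).
Then the next iterate is (p, q)₁ = (-0.9054, 2.6351).
Re-evaluating at (-0.9054, 2.6351): F = (0.132952, -0.436058), so ‖F‖₂ = 0.4559.

0.4559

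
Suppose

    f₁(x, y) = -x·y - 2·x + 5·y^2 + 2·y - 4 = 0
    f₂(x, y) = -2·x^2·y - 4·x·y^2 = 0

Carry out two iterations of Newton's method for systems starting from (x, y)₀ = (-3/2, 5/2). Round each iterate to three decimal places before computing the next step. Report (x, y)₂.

At (-3/2, 5/2): F = (39.000, 26.250).
Jacobian J = [[-y - 2, -x + 10·y + 2], [-4·x·y - 4·y^2, -2·x^2 - 8·x·y]].
At the point, J = [[-4.500, 28.500], [-10.000, 25.500]] (det J = 170.250).
Solving J·Δ = −F gives Δ = (-1.447, -1.597).
Then the next iterate is (x, y)₁ = (-2.947, 0.903).
Round to (-2.947, 0.903) and repeat: F = (10.43819, -6.07272), J = [[-2.903, 13.977], [7.38293, 3.91951]].
Δ = (1.098, -0.519), so (x, y)₂ = (-1.849, 0.384).

(-1.849, 0.384)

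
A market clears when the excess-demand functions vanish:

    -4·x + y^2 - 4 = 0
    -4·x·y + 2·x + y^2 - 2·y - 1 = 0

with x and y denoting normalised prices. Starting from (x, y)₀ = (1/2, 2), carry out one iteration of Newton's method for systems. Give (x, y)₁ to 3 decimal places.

At (1/2, 2): F = (-2.000, -4.000).
Jacobian J = [[-4, 2·y], [-4·y + 2, -4·x + 2·y - 2]].
At the point, J = [[-4.000, 4.000], [-6.000, 0.000]] (det J = 24.000).
Solving J·Δ = −F gives Δ = (-0.667, -0.167).
Then the next iterate is (x, y)₁ = (-0.167, 1.833).

(-0.167, 1.833)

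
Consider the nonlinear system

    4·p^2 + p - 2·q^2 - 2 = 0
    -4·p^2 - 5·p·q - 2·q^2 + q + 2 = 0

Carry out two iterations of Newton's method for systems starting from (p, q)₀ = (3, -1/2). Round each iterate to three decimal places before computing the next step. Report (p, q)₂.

(0.845, 0.089)

At (3, -1/2): F = (36.500, -27.500).
Jacobian J = [[8·p + 1, -4·q], [-8·p - 5·q, -5·p - 4·q + 1]].
At the point, J = [[25.000, 2.000], [-21.500, -12.000]] (det J = -257.000).
Solving J·Δ = −F gives Δ = (-1.490, 0.378).
Then the next iterate is (p, q)₁ = (1.510, -0.122).
Round to (1.510, -0.122) and repeat: F = (8.60063, -6.35107), J = [[13.080, 0.488], [-11.470, -6.062]].
Δ = (-0.665, 0.211), so (p, q)₂ = (0.845, 0.089).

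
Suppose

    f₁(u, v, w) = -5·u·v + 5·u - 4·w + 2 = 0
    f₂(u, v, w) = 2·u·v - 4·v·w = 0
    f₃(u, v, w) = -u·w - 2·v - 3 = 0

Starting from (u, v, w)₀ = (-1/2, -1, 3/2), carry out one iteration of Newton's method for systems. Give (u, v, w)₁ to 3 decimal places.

At (-1/2, -1, 3/2): F = (-9.000, 7.000, -0.250).
Jacobian J = [[-5·v + 5, -5·u, -4], [2·v, 2·u - 4·w, -4·v], [-w, -2, -u]].
At the point, J = [[10.000, 2.500, -4.000], [-2.000, -7.000, 4.000], [-1.500, -2.000, 0.500]] (det J = 58.500).
Solving J·Δ = −F gives Δ = (-0.192, -0.786, -3.222).
Then the next iterate is (u, v, w)₁ = (-0.692, -1.786, -1.722).

(-0.692, -1.786, -1.722)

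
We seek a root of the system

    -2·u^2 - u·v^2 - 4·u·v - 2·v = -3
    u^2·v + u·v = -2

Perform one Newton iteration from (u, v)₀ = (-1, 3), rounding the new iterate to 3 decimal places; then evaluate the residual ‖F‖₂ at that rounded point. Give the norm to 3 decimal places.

At (-1, 3): F = (16.000, 2.000).
Jacobian J = [[-4·u - v^2 - 4·v, -2·u·v - 4·u - 2], [2·u·v + v, u^2 + u]].
At the point, J = [[-17.000, 8.000], [-3.000, 0.000]] (det J = 24.000).
Solving J·Δ = −F gives Δ = (0.667, -0.583).
Then the next iterate is (u, v)₁ = (-0.333, 2.417).
Re-evaluating at (-0.333, 2.417): F = (3.10902, 1.46316), so ‖F‖₂ = 3.436.

3.436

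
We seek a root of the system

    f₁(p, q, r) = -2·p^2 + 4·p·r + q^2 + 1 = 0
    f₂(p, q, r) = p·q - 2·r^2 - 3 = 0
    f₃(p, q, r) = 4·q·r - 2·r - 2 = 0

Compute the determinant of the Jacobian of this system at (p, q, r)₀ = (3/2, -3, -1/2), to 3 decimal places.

424.000

J = [[-4·p + 4·r, 2·q, 4·p], [q, p, -4·r], [0, 4·r, 4·q - 2]].
At the point, J = [[-8.000, -6.000, 6.000], [-3.000, 1.500, 2.000], [0.000, -2.000, -14.000]].
det J = 424.000.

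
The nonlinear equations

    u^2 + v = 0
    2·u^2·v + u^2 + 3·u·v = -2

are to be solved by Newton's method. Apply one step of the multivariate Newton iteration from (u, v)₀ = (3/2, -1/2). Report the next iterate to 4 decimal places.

(0.9386, -0.5658)

At (3/2, -1/2): F = (1.7500, -0.2500).
Jacobian J = [[2·u, 1], [4·u·v + 2·u + 3·v, 2·u^2 + 3·u]].
At the point, J = [[3.0000, 1.0000], [-1.5000, 9.0000]] (det J = 28.5000).
Solving J·Δ = −F gives Δ = (-0.5614, -0.0658).
Then the next iterate is (u, v)₁ = (0.9386, -0.5658).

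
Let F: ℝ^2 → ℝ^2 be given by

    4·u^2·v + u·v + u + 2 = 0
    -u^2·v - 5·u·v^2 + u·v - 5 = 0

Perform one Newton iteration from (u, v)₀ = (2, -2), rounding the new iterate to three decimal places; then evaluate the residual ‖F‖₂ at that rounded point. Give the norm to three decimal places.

15.683

At (2, -2): F = (-32.000, -41.000).
Jacobian J = [[8·u·v + v + 1, 4·u^2 + u], [-2·u·v - 5·v^2 + v, -u^2 - 10·u·v + u]].
At the point, J = [[-33.000, 18.000], [-14.000, 38.000]] (det J = -1002.000).
Solving J·Δ = −F gives Δ = (-0.477, 0.903).
Then the next iterate is (u, v)₁ = (1.523, -1.097).
Re-evaluating at (1.523, -1.097): F = (-8.32582, -13.29017), so ‖F‖₂ = 15.683.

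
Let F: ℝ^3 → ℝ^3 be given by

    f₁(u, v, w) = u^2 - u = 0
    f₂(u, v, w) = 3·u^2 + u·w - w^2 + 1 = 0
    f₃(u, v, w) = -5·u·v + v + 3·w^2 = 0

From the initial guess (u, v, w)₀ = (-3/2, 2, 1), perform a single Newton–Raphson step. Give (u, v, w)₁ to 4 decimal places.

(-0.5625, 1.2038, 0.3571)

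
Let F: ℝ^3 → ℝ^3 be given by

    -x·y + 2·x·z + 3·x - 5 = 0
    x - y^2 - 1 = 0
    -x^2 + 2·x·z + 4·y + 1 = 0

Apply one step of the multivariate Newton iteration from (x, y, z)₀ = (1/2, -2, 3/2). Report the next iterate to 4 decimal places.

At (1/2, -2, 3/2): F = (-1.0000, -4.5000, -5.7500).
Jacobian J = [[-y + 2·z + 3, -x, 2·x], [1, -2·y, 0], [-2·x + 2·z, 4, 2·x]].
At the point, J = [[8.0000, -0.5000, 1.0000], [1.0000, 4.0000, 0.0000], [2.0000, 4.0000, 1.0000]] (det J = 28.5000).
Solving J·Δ = −F gives Δ = (0.0439, 1.1140, 1.2061).
Then the next iterate is (x, y, z)₁ = (0.5439, -0.8860, 2.7061).

(0.5439, -0.8860, 2.7061)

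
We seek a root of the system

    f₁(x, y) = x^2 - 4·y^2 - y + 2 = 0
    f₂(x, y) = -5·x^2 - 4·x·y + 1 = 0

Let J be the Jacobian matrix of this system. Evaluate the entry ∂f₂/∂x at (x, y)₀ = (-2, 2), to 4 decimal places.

∂f₂/∂x = -10·x - 4·y.
At (-2, 2) this is 12.0000.

12.0000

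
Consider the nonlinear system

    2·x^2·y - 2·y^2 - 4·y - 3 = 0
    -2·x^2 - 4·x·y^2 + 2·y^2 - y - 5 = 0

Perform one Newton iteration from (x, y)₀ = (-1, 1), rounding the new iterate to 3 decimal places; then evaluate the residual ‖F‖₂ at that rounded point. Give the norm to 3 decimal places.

At (-1, 1): F = (-7.000, -2.000).
Jacobian J = [[4·x·y, 2·x^2 - 4·y - 4], [-4·x - 4·y^2, -8·x·y + 4·y - 1]].
At the point, J = [[-4.000, -6.000], [0.000, 11.000]] (det J = -44.000).
Solving J·Δ = −F gives Δ = (-2.023, 0.182).
Then the next iterate is (x, y)₁ = (-3.023, 1.182).
Re-evaluating at (-3.023, 1.182): F = (11.08123, -4.77079), so ‖F‖₂ = 12.065.

12.065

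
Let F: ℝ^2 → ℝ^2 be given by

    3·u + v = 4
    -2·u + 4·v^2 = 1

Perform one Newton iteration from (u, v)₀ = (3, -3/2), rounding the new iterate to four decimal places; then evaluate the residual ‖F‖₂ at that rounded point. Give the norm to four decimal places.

0.5843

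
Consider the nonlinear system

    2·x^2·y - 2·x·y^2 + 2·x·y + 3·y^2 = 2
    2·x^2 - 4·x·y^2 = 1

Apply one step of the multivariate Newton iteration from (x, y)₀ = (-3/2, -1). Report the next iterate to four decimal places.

(-0.9593, -0.6589)

At (-3/2, -1): F = (2.5000, 9.5000).
Jacobian J = [[4·x·y - 2·y^2 + 2·y, 2·x^2 - 4·x·y + 2·x + 6·y], [4·x - 4·y^2, -8·x·y]].
At the point, J = [[2.0000, -10.5000], [-10.0000, -12.0000]] (det J = -129.0000).
Solving J·Δ = −F gives Δ = (0.5407, 0.3411).
Then the next iterate is (x, y)₁ = (-0.9593, -0.6589).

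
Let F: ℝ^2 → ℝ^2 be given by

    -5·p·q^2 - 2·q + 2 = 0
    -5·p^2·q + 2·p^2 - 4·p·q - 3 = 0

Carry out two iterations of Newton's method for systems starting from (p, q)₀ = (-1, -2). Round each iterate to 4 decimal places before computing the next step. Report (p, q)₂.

At (-1, -2): F = (26.0000, 1.0000).
Jacobian J = [[-5·q^2, -10·p·q - 2], [-10·p·q + 4·p - 4·q, -5·p^2 - 4·p]].
At the point, J = [[-20.0000, -22.0000], [-16.0000, -1.0000]] (det J = -332.0000).
Solving J·Δ = −F gives Δ = (-0.0120, 1.1928).
Then the next iterate is (p, q)₁ = (-1.0120, -0.8072).
Round to (-1.0120, -0.8072) and repeat: F = (6.911354, -0.085812), J = [[-3.257859, -10.168864], [-8.988064, -1.072720]].
Δ = (-0.0943, 0.7099), so (p, q)₂ = (-1.1063, -0.0973).

(-1.1063, -0.0973)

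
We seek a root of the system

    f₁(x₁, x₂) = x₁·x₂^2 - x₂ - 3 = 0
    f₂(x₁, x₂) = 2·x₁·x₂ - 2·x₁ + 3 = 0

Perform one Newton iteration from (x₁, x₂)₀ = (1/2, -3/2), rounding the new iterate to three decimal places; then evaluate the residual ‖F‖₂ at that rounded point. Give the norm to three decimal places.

0.023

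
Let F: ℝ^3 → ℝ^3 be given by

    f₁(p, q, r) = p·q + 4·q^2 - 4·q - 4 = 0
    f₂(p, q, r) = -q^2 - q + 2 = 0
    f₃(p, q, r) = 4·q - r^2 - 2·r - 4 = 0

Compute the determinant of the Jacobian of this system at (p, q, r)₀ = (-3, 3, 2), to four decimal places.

126.0000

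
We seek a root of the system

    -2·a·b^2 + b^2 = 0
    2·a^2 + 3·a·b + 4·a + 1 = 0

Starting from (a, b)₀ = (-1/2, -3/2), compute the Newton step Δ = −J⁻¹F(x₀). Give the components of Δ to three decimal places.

At (-1/2, -3/2): F = (4.500, 1.750).
Jacobian J = [[-2·b^2, -4·a·b + 2·b], [4·a + 3·b + 4, 3·a]].
At the point, J = [[-4.500, -6.000], [-2.500, -1.500]] (det J = -8.250).
Solving J·Δ = −F gives Δ = (0.455, 0.409).

(0.455, 0.409)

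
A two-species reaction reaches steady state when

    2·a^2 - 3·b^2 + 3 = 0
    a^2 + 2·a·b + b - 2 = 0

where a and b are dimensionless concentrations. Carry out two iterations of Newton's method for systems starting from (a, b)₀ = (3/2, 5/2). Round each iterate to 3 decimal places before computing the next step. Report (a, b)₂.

(0.452, 1.097)

At (3/2, 5/2): F = (-11.250, 10.250).
Jacobian J = [[4·a, -6·b], [2·a + 2·b, 2·a + 1]].
At the point, J = [[6.000, -15.000], [8.000, 4.000]] (det J = 144.000).
Solving J·Δ = −F gives Δ = (-0.755, -1.052).
Then the next iterate is (a, b)₁ = (0.745, 1.448).
Round to (0.745, 1.448) and repeat: F = (-2.18006, 2.16055), J = [[2.980, -8.688], [4.386, 2.490]].
Δ = (-0.293, -0.351), so (a, b)₂ = (0.452, 1.097).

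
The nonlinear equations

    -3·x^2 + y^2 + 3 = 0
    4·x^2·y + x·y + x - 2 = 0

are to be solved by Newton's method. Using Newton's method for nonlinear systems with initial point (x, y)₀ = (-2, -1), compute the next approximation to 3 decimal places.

(-1.260, -0.560)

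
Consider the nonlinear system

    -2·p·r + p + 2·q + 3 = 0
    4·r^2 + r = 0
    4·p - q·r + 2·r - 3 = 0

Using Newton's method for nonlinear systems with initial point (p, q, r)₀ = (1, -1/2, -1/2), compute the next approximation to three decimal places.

At (1, -1/2, -1/2): F = (4.000, 0.500, -0.250).
Jacobian J = [[-2·r + 1, 2, -2·p], [0, 0, 8·r + 1], [4, -r, -q + 2]].
At the point, J = [[2.000, 2.000, -2.000], [0.000, 0.000, -3.000], [4.000, 0.500, 2.500]] (det J = -21.000).
Solving J·Δ = −F gives Δ = (0.214, -2.048, 0.167).
Then the next iterate is (p, q, r)₁ = (1.214, -2.548, -0.333).

(1.214, -2.548, -0.333)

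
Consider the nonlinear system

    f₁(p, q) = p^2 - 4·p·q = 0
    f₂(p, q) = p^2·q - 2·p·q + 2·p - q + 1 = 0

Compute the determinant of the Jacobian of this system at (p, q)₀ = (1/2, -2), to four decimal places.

-7.7500

J = [[2·p - 4·q, -4·p], [2·p·q - 2·q + 2, p^2 - 2·p - 1]].
At the point, J = [[9.0000, -2.0000], [4.0000, -1.7500]].
det J = -7.7500.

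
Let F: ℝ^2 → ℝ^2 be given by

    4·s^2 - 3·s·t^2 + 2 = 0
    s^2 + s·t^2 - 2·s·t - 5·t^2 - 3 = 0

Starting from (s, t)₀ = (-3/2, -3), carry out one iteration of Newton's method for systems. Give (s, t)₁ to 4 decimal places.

(-1.2563, -1.4446)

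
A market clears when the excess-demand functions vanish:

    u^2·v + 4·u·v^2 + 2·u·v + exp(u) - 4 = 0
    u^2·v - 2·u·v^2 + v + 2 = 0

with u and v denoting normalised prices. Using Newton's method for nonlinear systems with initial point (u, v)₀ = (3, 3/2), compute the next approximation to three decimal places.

(1.740, 1.229)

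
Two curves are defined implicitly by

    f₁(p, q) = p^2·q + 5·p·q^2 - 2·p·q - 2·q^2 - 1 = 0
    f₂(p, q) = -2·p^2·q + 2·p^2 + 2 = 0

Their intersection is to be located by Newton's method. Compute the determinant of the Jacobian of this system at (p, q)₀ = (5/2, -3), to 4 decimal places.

2020.0000

J = [[2·p·q + 5·q^2 - 2·q, p^2 + 10·p·q - 2·p - 4·q], [-4·p·q + 4·p, -2·p^2]].
At the point, J = [[36.0000, -61.7500], [40.0000, -12.5000]].
det J = 2020.0000.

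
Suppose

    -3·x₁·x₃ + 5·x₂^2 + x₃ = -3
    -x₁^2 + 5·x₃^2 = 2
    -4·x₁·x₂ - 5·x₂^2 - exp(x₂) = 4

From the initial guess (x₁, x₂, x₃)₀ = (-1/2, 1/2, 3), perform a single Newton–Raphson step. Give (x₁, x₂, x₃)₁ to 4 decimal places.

At (-1/2, 1/2, 3): F = (11.7500, 42.7500, -5.898721).
Jacobian J = [[-3·x₃, 10·x₂, -3·x₁ + 1], [-2·x₁, 0, 10·x₃], [-4·x₂, -4·x₁ - 10·x₂ - exp(x₂), 0]].
At the point, J = [[-9.0000, 5.0000, 2.5000], [1.0000, 0.0000, 30.0000], [-2.0000, -4.648721, 0.0000]] (det J = -1566.776546).
Solving J·Δ = −F gives Δ = (0.1641, -1.3395, -1.4305).
Then the next iterate is (x₁, x₂, x₃)₁ = (-0.3359, -0.8395, 1.5695).

(-0.3359, -0.8395, 1.5695)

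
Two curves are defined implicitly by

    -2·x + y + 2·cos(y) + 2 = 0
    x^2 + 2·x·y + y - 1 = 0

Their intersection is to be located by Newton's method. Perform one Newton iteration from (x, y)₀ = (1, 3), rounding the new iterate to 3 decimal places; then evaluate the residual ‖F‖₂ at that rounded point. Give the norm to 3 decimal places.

At (1, 3): F = (1.02002, 9.000).
Jacobian J = [[-2, -2·sin(y) + 1], [2·x + 2·y, 2·x + 1]].
At the point, J = [[-2.000, 0.71776], [8.000, 3.000]] (det J = -11.74208).
Solving J·Δ = −F gives Δ = (-0.290, -2.228).
Then the next iterate is (x, y)₁ = (0.710, 0.772).
Re-evaluating at (0.710, 0.772): F = (2.78503, 1.37234), so ‖F‖₂ = 3.105.

3.105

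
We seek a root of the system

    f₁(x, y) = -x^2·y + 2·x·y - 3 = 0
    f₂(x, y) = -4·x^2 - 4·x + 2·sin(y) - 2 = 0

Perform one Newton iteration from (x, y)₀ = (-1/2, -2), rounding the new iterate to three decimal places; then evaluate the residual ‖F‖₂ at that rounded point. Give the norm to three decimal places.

At (-1/2, -2): F = (-0.500, -2.81859).
Jacobian J = [[-2·x·y + 2·y, -x^2 + 2·x], [-8·x - 4, 2·cos(y)]].
At the point, J = [[-6.000, -1.250], [0.000, -0.83229]] (det J = 4.99376).
Solving J·Δ = −F gives Δ = (0.622, -3.387).
Then the next iterate is (x, y)₁ = (0.122, -5.387).
Re-evaluating at (0.122, -5.387): F = (-4.23425, -0.98564), so ‖F‖₂ = 4.347.

4.347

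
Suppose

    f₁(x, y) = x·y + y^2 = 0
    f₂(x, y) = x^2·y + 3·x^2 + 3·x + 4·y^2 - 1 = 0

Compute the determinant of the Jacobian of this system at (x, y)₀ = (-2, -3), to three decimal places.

J = [[y, x + 2·y], [2·x·y + 6·x + 3, x^2 + 8·y]].
At the point, J = [[-3.000, -8.000], [3.000, -20.000]].
det J = 84.000.

84.000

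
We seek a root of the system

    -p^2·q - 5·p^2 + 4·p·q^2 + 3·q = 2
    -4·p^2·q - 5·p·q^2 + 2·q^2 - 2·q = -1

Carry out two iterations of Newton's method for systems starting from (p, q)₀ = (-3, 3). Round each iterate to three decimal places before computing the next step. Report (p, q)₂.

At (-3, 3): F = (-173.000, 40.000).
Jacobian J = [[-2·p·q - 10·p + 4·q^2, -p^2 + 8·p·q + 3], [-8·p·q - 5·q^2, -4·p^2 - 10·p·q + 4·q - 2]].
At the point, J = [[84.000, -78.000], [27.000, 64.000]] (det J = 7482.000).
Solving J·Δ = −F gives Δ = (1.063, -1.073).
Then the next iterate is (p, q)₁ = (-1.937, 1.927).
Round to (-1.937, 1.927) and repeat: F = (-50.97976, 11.61607), J = [[41.68851, -30.61276], [11.29415, 28.02611]].
Δ = (0.709, -0.700), so (p, q)₂ = (-1.228, 1.227).

(-1.228, 1.227)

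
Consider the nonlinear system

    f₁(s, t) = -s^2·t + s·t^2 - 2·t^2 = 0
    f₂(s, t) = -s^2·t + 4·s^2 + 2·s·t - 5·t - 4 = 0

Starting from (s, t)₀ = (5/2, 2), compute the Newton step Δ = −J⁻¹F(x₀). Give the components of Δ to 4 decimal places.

(-1.0490, -0.9897)

At (5/2, 2): F = (-10.5000, 8.5000).
Jacobian J = [[-2·s·t + t^2, -s^2 + 2·s·t - 4·t], [-2·s·t + 8·s + 2·t, -s^2 + 2·s - 5]].
At the point, J = [[-6.0000, -4.2500], [14.0000, -6.2500]] (det J = 97.0000).
Solving J·Δ = −F gives Δ = (-1.0490, -0.9897).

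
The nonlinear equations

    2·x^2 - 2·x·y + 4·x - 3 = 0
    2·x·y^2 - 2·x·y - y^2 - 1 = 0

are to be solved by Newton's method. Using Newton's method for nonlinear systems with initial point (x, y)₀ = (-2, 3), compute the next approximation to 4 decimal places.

(-1.5377, 1.9057)

At (-2, 3): F = (9.0000, -34.0000).
Jacobian J = [[4·x - 2·y + 4, -2·x], [2·y^2 - 2·y, 4·x·y - 2·x - 2·y]].
At the point, J = [[-10.0000, 4.0000], [12.0000, -26.0000]] (det J = 212.0000).
Solving J·Δ = −F gives Δ = (0.4623, -1.0943).
Then the next iterate is (x, y)₁ = (-1.5377, 1.9057).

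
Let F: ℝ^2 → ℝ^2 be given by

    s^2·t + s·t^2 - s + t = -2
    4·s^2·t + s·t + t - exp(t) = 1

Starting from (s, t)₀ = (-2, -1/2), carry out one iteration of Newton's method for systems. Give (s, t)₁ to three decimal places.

At (-2, -1/2): F = (1.000, -9.10653).
Jacobian J = [[2·s·t + t^2 - 1, s^2 + 2·s·t + 1], [8·s·t + t, 4·s^2 + s - exp(t) + 1]].
At the point, J = [[1.250, 7.000], [7.500, 14.39347]] (det J = -34.50816).
Solving J·Δ = −F gives Δ = (2.264, -0.547).
Then the next iterate is (s, t)₁ = (0.264, -1.047).

(0.264, -1.047)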